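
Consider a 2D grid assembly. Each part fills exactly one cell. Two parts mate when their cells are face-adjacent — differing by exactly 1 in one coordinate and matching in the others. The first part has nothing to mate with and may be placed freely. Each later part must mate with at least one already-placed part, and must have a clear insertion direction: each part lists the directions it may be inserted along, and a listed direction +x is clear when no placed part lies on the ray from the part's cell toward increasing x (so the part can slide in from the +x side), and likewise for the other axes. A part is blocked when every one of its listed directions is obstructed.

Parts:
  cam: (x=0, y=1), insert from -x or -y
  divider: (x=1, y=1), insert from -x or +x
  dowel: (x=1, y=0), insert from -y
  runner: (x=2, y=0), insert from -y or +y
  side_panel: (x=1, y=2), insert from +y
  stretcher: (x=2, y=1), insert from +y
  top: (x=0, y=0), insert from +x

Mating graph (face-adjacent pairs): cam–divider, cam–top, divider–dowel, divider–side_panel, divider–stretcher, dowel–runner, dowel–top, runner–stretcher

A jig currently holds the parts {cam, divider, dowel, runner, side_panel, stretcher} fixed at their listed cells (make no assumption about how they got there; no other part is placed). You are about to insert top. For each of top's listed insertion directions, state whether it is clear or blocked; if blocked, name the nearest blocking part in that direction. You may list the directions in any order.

+x: blocked by dowel

+x: nearest on ray is dowel@(1, 0) ⇒ blocked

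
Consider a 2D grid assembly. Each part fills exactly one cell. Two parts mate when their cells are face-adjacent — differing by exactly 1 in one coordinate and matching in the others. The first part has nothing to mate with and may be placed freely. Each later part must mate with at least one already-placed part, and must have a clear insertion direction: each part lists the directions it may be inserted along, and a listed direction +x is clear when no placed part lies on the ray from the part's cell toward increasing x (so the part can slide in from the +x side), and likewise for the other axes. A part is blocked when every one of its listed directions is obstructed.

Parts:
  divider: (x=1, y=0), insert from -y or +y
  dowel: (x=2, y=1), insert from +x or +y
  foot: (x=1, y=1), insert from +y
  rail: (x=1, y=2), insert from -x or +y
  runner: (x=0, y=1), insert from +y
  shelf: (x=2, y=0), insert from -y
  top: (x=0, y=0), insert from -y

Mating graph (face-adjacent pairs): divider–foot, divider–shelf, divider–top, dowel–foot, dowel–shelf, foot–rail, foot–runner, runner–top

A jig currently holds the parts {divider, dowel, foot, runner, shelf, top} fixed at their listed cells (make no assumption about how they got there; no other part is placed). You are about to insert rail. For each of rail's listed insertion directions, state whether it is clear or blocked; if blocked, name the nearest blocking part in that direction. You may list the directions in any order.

+y: clear; -x: clear

-x: ray from rail(1, 2) has no placed part ⇒ clear
+y: ray from rail(1, 2) has no placed part ⇒ clear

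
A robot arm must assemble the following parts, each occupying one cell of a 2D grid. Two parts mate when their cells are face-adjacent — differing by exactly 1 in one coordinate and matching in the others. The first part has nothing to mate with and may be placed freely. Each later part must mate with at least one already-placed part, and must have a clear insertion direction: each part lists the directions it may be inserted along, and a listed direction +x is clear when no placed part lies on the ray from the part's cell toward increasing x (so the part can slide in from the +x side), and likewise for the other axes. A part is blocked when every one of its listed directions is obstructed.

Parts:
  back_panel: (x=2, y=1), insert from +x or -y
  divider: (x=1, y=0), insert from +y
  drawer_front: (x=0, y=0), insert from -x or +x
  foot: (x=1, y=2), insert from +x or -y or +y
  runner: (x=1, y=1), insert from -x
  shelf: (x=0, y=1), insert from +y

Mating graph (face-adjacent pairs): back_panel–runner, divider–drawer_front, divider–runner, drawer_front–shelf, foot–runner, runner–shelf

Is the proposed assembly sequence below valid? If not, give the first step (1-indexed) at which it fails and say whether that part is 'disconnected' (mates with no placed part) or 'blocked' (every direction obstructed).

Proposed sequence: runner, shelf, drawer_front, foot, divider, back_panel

1. runner@(1, 1) [-x clear] — {runner}
2. shelf@(0, 1) [+y clear] — {runner, shelf}
3. drawer_front@(0, 0) [-x clear] — {drawer_front, runner, shelf}
4. foot@(1, 2) [+x clear] — {drawer_front, foot, runner, shelf}
5. divider@(1, 0) — +y all obstructed ⇒ blocked

Invalid at step 5 (blocked)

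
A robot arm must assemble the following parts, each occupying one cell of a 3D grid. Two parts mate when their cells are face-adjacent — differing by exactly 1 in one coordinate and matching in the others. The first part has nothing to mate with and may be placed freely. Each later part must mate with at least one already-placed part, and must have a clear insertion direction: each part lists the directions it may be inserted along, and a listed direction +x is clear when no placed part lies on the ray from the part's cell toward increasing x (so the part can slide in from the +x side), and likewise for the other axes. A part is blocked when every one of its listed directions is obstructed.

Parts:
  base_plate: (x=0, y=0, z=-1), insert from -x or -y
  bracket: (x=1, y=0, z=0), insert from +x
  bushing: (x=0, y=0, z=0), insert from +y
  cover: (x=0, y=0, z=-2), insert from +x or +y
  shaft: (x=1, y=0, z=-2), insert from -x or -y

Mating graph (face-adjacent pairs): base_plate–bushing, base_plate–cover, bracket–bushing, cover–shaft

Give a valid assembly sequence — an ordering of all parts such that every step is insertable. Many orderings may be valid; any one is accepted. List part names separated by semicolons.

1. base_plate@(0, 0, -1) [-x clear] — {base_plate}
2. cover@(0, 0, -2) [+x clear] — {base_plate, cover}
3. bushing@(0, 0, 0) [+y clear] — {base_plate, bushing, cover}
4. bracket@(1, 0, 0) [+x clear] — {base_plate, bracket, bushing, cover}
5. shaft@(1, 0, -2) [-y clear] — {base_plate, bracket, bushing, cover, shaft}

base_plate; cover; bushing; bracket; shaft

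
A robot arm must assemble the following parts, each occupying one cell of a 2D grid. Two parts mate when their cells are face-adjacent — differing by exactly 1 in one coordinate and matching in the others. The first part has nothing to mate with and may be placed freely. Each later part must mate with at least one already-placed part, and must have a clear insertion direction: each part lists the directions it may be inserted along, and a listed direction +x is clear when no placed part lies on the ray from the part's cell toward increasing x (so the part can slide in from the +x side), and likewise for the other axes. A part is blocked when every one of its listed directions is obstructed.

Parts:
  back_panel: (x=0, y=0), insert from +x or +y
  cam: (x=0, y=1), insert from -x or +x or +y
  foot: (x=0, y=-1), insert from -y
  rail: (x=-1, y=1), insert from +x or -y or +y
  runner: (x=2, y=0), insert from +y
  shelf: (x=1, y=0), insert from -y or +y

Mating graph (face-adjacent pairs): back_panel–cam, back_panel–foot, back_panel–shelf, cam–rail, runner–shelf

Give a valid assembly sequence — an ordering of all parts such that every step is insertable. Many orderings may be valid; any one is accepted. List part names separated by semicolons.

rail; cam; back_panel; foot; shelf; runner

1. rail@(-1, 1) [+x clear] — {rail}
2. cam@(0, 1) [+x clear] — {cam, rail}
3. back_panel@(0, 0) [+x clear] — {back_panel, cam, rail}
4. foot@(0, -1) [-y clear] — {back_panel, cam, foot, rail}
5. shelf@(1, 0) [-y clear] — {back_panel, cam, foot, rail, shelf}
6. runner@(2, 0) [+y clear] — {back_panel, cam, foot, rail, runner, shelf}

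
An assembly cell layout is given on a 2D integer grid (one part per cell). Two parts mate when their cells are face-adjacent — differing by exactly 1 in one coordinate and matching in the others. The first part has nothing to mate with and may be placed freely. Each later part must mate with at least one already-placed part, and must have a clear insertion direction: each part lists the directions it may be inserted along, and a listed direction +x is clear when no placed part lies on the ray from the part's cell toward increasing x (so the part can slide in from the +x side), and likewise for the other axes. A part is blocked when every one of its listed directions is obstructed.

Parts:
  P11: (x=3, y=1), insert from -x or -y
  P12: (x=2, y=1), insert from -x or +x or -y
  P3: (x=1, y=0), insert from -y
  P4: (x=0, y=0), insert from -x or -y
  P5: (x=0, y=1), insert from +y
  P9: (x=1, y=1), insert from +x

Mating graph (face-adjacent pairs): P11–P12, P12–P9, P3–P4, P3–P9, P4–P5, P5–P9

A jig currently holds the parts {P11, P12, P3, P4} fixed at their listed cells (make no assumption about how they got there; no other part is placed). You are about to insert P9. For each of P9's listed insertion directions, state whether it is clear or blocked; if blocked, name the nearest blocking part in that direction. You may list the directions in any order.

+x: blocked by P12

+x: nearest on ray is P12@(2, 1) ⇒ blocked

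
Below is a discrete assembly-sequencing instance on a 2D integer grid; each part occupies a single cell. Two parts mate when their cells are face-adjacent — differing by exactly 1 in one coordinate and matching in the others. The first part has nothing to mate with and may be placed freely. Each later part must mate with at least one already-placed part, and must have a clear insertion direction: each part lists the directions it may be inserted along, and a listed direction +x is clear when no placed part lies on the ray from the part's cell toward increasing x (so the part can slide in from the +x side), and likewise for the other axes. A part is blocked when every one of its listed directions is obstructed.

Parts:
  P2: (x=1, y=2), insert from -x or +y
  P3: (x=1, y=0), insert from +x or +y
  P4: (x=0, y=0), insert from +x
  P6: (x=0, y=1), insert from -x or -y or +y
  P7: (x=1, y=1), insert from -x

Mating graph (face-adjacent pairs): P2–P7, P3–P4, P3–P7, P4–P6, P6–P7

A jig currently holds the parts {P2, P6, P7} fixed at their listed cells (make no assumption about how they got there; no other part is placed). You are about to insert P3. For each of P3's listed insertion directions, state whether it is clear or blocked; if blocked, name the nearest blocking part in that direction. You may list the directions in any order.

+x: ray from P3(1, 0) has no placed part ⇒ clear
+y: nearest on ray is P7@(1, 1) ⇒ blocked

+x: clear; +y: blocked by P7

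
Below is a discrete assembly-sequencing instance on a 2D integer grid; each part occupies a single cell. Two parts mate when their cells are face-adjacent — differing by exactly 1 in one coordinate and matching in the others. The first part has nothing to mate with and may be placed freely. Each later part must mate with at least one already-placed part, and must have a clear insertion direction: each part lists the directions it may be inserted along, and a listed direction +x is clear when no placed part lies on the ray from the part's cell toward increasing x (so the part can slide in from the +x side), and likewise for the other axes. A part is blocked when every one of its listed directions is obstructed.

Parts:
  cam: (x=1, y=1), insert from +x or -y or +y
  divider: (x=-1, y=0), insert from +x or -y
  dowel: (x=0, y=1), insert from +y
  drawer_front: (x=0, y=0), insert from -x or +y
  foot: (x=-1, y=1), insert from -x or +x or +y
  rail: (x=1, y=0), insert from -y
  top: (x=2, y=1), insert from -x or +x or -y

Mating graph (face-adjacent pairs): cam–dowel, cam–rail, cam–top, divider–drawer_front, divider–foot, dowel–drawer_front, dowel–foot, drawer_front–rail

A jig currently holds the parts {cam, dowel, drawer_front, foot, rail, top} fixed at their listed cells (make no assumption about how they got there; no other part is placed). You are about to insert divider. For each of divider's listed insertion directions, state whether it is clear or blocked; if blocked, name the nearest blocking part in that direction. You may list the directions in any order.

+x: blocked by drawer_front; -y: clear

+x: nearest on ray is drawer_front@(0, 0) ⇒ blocked
-y: ray from divider(-1, 0) has no placed part ⇒ clear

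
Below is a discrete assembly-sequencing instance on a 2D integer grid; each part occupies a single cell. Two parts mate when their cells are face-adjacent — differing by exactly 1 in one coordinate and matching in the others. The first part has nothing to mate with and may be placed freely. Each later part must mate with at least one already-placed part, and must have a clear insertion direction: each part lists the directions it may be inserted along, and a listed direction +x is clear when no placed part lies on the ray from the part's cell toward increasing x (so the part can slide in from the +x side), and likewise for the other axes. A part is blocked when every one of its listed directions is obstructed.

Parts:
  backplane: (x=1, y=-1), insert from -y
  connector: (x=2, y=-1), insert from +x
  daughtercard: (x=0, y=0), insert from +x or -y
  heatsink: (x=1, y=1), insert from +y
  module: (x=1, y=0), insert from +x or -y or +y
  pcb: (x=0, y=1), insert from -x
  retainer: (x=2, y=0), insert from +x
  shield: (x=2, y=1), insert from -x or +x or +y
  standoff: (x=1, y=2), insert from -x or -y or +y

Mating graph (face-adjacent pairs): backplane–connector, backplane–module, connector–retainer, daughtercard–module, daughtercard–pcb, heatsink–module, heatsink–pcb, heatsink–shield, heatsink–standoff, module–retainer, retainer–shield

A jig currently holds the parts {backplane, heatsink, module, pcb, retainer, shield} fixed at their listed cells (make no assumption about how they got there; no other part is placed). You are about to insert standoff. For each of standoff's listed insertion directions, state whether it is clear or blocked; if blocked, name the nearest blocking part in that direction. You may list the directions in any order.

+y: clear; -x: clear; -y: blocked by heatsink

-x: ray from standoff(1, 2) has no placed part ⇒ clear
-y: nearest on ray is heatsink@(1, 1) ⇒ blocked
+y: ray from standoff(1, 2) has no placed part ⇒ clear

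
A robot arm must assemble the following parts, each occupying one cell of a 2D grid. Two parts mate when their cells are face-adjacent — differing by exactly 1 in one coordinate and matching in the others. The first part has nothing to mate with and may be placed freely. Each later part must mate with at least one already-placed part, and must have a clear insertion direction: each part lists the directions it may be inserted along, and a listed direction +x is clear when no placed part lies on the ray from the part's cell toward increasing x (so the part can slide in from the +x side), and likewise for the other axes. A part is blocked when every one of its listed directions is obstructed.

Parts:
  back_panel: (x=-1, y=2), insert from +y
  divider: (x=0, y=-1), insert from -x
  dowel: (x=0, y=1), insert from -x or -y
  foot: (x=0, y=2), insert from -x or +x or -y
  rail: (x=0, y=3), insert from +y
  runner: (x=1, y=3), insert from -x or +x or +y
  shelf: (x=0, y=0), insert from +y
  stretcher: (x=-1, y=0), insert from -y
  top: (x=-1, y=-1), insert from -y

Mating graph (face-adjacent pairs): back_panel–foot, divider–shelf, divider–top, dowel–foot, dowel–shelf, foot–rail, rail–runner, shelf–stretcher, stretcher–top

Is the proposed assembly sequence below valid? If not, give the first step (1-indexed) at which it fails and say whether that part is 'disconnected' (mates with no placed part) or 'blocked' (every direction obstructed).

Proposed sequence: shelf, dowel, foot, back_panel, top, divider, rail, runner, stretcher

Invalid at step 5 (disconnected)

1. shelf@(0, 0) [+y clear] — {shelf}
2. dowel@(0, 1) [-x clear] — {dowel, shelf}
3. foot@(0, 2) [-x clear] — {dowel, foot, shelf}
4. back_panel@(-1, 2) [+y clear] — {back_panel, dowel, foot, shelf}
5. top@(-1, -1) — no placed neighbour ⇒ disconnected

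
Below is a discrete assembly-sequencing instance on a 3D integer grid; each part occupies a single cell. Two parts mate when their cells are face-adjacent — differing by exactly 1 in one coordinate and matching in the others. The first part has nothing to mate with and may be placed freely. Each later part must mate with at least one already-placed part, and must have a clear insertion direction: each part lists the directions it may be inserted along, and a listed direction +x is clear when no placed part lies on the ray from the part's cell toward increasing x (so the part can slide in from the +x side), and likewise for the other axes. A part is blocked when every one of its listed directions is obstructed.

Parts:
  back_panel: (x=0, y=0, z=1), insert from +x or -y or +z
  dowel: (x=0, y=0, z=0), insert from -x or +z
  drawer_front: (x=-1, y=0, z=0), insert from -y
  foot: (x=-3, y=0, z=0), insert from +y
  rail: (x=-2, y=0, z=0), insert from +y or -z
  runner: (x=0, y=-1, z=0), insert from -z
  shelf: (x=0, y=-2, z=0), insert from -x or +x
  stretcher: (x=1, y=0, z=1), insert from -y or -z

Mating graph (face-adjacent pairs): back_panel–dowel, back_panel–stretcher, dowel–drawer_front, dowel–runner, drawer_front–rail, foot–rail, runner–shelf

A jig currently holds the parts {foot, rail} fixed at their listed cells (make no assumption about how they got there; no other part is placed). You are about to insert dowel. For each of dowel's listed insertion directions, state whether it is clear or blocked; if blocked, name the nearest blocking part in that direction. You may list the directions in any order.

+z: clear; -x: blocked by rail

-x: nearest on ray is rail@(-2, 0, 0) ⇒ blocked
+z: ray from dowel(0, 0, 0) has no placed part ⇒ clear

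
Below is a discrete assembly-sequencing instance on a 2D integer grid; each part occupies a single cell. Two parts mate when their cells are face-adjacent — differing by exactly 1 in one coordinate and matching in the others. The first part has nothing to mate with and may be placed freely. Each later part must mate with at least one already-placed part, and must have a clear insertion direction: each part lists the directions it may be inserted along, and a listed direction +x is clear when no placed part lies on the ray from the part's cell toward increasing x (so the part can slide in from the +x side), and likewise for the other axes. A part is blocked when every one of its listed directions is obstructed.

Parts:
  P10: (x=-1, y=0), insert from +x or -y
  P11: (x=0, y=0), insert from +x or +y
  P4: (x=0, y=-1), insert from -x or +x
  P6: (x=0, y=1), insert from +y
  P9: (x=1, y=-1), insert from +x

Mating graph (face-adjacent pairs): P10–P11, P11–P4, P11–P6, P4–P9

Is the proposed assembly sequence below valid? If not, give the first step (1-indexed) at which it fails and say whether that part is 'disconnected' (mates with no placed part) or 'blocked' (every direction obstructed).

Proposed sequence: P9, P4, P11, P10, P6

Valid

1. P9@(1, -1) [+x clear] — {P9}
2. P4@(0, -1) [-x clear] — {P4, P9}
3. P11@(0, 0) [+x clear] — {P11, P4, P9}
4. P10@(-1, 0) [-y clear] — {P10, P11, P4, P9}
5. P6@(0, 1) [+y clear] — {P10, P11, P4, P6, P9}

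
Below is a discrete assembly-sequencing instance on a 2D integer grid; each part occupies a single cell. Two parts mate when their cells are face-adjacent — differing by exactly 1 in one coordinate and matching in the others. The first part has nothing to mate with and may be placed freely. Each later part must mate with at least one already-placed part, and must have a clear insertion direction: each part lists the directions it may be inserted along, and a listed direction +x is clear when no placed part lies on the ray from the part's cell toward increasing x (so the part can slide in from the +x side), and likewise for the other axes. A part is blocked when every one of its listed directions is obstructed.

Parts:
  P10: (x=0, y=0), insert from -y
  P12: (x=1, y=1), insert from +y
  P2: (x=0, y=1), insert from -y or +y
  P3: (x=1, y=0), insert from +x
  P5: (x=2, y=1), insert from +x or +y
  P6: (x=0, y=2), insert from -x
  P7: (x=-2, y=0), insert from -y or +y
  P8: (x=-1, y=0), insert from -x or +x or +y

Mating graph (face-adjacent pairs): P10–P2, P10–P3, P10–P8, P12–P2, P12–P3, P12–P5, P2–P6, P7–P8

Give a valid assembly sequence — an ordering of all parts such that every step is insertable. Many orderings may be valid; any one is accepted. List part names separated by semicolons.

1. P8@(-1, 0) [-x clear] — {P8}
2. P10@(0, 0) [-y clear] — {P10, P8}
3. P2@(0, 1) [+y clear] — {P10, P2, P8}
4. P7@(-2, 0) [-y clear] — {P10, P2, P7, P8}
5. P6@(0, 2) [-x clear] — {P10, P2, P6, P7, P8}
6. P3@(1, 0) [+x clear] — {P10, P2, P3, P6, P7, P8}
7. P12@(1, 1) [+y clear] — {P10, P12, P2, P3, P6, P7, P8}
8. P5@(2, 1) [+x clear] — {P10, P12, P2, P3, P5, P6, P7, P8}

P8; P10; P2; P7; P6; P3; P12; P5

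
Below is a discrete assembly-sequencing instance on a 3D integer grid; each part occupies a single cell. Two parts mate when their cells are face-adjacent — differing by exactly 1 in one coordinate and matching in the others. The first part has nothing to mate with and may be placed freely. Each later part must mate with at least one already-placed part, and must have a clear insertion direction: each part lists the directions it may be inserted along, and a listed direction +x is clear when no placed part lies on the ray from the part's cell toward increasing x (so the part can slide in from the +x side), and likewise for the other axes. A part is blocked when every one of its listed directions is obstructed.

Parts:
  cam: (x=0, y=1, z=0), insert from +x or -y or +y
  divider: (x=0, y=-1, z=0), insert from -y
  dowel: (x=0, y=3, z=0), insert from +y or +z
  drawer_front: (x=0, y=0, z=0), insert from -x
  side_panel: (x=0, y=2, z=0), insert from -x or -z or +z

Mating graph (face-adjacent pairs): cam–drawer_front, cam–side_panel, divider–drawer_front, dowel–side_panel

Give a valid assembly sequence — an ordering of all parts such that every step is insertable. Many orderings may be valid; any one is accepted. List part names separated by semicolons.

1. divider@(0, -1, 0) [-y clear] — {divider}
2. drawer_front@(0, 0, 0) [-x clear] — {divider, drawer_front}
3. cam@(0, 1, 0) [+x clear] — {cam, divider, drawer_front}
4. side_panel@(0, 2, 0) [-x clear] — {cam, divider, drawer_front, side_panel}
5. dowel@(0, 3, 0) [+y clear] — {cam, divider, dowel, drawer_front, side_panel}

divider; drawer_front; cam; side_panel; dowel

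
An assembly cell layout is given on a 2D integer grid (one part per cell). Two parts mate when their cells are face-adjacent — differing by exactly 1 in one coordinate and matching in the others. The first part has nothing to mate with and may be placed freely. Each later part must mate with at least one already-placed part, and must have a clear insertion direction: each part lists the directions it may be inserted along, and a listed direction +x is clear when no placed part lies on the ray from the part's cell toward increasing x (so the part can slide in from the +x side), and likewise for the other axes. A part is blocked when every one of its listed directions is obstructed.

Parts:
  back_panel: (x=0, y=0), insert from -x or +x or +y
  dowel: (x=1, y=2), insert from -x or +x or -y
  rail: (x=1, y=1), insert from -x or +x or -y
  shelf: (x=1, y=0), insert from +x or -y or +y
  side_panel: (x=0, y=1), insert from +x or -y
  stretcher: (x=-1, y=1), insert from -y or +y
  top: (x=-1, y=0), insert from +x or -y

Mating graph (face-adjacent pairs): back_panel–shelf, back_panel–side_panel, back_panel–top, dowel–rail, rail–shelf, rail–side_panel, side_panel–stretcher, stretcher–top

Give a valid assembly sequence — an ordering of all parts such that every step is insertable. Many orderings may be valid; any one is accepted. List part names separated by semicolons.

1. top@(-1, 0) [+x clear] — {top}
2. stretcher@(-1, 1) [+y clear] — {stretcher, top}
3. back_panel@(0, 0) [+x clear] — {back_panel, stretcher, top}
4. shelf@(1, 0) [+x clear] — {back_panel, shelf, stretcher, top}
5. side_panel@(0, 1) [+x clear] — {back_panel, shelf, side_panel, stretcher, top}
6. rail@(1, 1) [+x clear] — {back_panel, rail, shelf, side_panel, stretcher, top}
7. dowel@(1, 2) [-x clear] — {back_panel, dowel, rail, shelf, side_panel, stretcher, top}

top; stretcher; back_panel; shelf; side_panel; rail; dowel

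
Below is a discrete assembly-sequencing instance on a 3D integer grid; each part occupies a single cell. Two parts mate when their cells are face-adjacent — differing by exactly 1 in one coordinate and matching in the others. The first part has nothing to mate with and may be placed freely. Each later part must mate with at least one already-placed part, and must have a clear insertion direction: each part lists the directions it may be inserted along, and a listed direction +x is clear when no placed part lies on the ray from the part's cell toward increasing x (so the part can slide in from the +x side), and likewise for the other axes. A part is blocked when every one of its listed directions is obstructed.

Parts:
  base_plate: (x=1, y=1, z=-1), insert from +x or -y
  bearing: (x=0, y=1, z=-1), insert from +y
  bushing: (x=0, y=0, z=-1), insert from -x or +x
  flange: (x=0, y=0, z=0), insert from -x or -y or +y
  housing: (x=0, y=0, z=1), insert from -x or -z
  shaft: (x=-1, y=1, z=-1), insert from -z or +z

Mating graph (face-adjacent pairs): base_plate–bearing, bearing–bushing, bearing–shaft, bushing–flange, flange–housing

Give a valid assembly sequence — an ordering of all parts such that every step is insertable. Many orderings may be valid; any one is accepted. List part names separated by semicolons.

bushing; flange; housing; bearing; shaft; base_plate

1. bushing@(0, 0, -1) [-x clear] — {bushing}
2. flange@(0, 0, 0) [-x clear] — {bushing, flange}
3. housing@(0, 0, 1) [-x clear] — {bushing, flange, housing}
4. bearing@(0, 1, -1) [+y clear] — {bearing, bushing, flange, housing}
5. shaft@(-1, 1, -1) [-z clear] — {bearing, bushing, flange, housing, shaft}
6. base_plate@(1, 1, -1) [+x clear] — {base_plate, bearing, bushing, flange, housing, shaft}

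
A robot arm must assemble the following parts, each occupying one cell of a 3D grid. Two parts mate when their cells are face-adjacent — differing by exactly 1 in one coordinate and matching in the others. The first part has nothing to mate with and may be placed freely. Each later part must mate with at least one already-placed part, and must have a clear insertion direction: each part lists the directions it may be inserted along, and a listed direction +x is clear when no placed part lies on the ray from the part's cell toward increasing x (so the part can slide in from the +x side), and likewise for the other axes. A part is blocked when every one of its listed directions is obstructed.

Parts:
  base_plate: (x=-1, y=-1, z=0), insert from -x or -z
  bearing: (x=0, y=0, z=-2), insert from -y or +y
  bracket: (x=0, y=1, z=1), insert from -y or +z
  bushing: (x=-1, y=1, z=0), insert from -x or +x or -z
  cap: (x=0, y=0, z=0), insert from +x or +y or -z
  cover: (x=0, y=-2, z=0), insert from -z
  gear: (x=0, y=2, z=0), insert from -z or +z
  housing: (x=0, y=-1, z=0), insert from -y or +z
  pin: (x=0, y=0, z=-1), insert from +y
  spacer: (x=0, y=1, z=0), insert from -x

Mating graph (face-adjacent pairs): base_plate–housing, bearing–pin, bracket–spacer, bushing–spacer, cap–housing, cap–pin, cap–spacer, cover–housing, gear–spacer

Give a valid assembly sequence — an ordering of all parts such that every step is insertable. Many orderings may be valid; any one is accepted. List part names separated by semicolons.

spacer; bracket; cap; bushing; gear; housing; base_plate; cover; pin; bearing

1. spacer@(0, 1, 0) [-x clear] — {spacer}
2. bracket@(0, 1, 1) [-y clear] — {bracket, spacer}
3. cap@(0, 0, 0) [+x clear] — {bracket, cap, spacer}
4. bushing@(-1, 1, 0) [-x clear] — {bracket, bushing, cap, spacer}
5. gear@(0, 2, 0) [-z clear] — {bracket, bushing, cap, gear, spacer}
6. housing@(0, -1, 0) [-y clear] — {bracket, bushing, cap, gear, housing, spacer}
7. base_plate@(-1, -1, 0) [-x clear] — {base_plate, bracket, bushing, cap, gear, housing, spacer}
8. cover@(0, -2, 0) [-z clear] — {base_plate, bracket, bushing, cap, cover, gear, housing, spacer}
9. pin@(0, 0, -1) [+y clear] — {base_plate, bracket, bushing, cap, cover, gear, housing, pin, spacer}
10. bearing@(0, 0, -2) [-y clear] — {base_plate, bearing, bracket, bushing, cap, cover, gear, housing, pin, spacer}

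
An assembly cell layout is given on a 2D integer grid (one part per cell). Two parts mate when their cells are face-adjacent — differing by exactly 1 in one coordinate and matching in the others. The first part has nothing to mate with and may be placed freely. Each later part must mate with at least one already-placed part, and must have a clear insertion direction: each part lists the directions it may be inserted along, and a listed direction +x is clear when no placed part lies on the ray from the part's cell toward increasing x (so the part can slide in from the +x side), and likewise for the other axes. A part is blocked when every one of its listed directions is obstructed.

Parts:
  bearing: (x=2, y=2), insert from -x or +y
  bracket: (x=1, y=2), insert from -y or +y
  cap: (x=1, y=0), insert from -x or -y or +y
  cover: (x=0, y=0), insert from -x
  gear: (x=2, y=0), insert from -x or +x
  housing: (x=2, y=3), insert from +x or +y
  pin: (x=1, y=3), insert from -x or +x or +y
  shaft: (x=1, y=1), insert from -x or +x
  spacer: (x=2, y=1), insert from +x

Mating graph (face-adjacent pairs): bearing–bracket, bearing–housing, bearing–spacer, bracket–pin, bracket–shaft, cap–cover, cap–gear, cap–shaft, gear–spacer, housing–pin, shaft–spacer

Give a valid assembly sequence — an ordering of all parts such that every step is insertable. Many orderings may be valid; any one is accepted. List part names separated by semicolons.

spacer; shaft; gear; cap; cover; bearing; housing; bracket; pin

1. spacer@(2, 1) [+x clear] — {spacer}
2. shaft@(1, 1) [-x clear] — {shaft, spacer}
3. gear@(2, 0) [-x clear] — {gear, shaft, spacer}
4. cap@(1, 0) [-x clear] — {cap, gear, shaft, spacer}
5. cover@(0, 0) [-x clear] — {cap, cover, gear, shaft, spacer}
6. bearing@(2, 2) [-x clear] — {bearing, cap, cover, gear, shaft, spacer}
7. housing@(2, 3) [+x clear] — {bearing, cap, cover, gear, housing, shaft, spacer}
8. bracket@(1, 2) [+y clear] — {bearing, bracket, cap, cover, gear, housing, shaft, spacer}
9. pin@(1, 3) [-x clear] — {bearing, bracket, cap, cover, gear, housing, pin, shaft, spacer}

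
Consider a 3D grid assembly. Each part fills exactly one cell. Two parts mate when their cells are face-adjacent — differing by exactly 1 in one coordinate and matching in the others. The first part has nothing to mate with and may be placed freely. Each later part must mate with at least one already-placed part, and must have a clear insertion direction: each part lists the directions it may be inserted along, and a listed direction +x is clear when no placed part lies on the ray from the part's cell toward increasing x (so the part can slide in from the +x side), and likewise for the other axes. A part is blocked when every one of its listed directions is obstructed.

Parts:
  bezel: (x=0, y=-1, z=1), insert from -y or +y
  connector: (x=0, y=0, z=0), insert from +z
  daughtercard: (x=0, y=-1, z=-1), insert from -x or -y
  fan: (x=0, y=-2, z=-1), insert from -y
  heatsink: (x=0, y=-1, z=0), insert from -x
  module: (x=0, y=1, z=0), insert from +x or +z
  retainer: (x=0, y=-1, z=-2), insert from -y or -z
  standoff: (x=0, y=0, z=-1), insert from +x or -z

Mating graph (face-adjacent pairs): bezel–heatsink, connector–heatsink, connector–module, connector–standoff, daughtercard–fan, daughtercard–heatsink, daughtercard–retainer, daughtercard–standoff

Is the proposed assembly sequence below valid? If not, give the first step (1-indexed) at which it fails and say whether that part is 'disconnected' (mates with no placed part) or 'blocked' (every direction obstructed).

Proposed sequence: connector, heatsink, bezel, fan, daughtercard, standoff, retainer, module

Invalid at step 4 (disconnected)

1. connector@(0, 0, 0) [+z clear] — {connector}
2. heatsink@(0, -1, 0) [-x clear] — {connector, heatsink}
3. bezel@(0, -1, 1) [-y clear] — {bezel, connector, heatsink}
4. fan@(0, -2, -1) — no placed neighbour ⇒ disconnected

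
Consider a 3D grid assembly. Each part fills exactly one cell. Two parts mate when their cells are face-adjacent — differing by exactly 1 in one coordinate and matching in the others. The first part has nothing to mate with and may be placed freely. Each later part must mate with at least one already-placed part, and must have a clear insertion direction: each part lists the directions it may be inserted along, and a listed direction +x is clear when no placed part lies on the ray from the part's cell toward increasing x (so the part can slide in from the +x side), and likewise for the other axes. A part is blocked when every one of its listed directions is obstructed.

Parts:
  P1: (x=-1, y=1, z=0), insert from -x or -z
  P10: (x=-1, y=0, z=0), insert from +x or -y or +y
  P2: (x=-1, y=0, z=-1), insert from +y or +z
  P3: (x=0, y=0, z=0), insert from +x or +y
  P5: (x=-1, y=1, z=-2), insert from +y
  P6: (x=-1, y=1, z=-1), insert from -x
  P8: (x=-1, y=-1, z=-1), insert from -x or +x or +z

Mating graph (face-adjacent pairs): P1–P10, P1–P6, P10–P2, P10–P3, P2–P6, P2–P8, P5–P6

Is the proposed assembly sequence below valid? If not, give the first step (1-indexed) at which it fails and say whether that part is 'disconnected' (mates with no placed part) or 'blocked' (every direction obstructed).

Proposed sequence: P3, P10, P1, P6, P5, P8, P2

1. P3@(0, 0, 0) [+x clear] — {P3}
2. P10@(-1, 0, 0) [-y clear] — {P10, P3}
3. P1@(-1, 1, 0) [-x clear] — {P1, P10, P3}
4. P6@(-1, 1, -1) [-x clear] — {P1, P10, P3, P6}
5. P5@(-1, 1, -2) [+y clear] — {P1, P10, P3, P5, P6}
6. P8@(-1, -1, -1) — no placed neighbour ⇒ disconnected

Invalid at step 6 (disconnected)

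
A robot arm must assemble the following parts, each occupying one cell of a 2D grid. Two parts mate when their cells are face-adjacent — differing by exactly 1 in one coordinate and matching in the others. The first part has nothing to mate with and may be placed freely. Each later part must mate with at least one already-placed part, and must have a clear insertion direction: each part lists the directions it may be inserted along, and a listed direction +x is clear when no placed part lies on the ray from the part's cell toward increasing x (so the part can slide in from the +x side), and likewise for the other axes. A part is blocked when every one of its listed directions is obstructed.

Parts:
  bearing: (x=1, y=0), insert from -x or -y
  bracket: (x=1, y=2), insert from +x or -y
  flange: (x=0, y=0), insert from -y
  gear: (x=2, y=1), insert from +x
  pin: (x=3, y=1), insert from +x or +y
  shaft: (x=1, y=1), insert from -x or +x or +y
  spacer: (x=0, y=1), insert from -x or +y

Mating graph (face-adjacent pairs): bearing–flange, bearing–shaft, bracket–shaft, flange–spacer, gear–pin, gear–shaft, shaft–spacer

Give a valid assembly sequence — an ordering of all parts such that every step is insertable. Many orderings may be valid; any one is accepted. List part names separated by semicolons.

1. shaft@(1, 1) [-x clear] — {shaft}
2. bracket@(1, 2) [+x clear] — {bracket, shaft}
3. spacer@(0, 1) [-x clear] — {bracket, shaft, spacer}
4. flange@(0, 0) [-y clear] — {bracket, flange, shaft, spacer}
5. gear@(2, 1) [+x clear] — {bracket, flange, gear, shaft, spacer}
6. pin@(3, 1) [+x clear] — {bracket, flange, gear, pin, shaft, spacer}
7. bearing@(1, 0) [-y clear] — {bearing, bracket, flange, gear, pin, shaft, spacer}

shaft; bracket; spacer; flange; gear; pin; bearing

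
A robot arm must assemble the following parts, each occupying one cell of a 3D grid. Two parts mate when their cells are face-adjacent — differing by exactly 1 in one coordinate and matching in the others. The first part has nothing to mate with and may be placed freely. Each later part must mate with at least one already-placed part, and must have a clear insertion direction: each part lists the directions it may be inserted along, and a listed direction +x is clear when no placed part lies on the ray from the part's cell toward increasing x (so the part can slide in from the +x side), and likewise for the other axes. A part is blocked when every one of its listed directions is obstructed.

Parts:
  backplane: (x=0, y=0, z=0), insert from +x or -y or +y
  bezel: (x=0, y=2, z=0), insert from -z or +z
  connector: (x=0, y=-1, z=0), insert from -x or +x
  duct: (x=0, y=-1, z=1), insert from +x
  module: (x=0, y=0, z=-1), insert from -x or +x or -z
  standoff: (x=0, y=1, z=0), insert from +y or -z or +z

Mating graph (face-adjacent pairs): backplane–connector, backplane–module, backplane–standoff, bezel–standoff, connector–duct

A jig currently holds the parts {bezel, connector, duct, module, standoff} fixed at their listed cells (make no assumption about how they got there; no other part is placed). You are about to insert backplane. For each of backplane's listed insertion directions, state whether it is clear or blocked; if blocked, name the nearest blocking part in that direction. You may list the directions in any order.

+x: ray from backplane(0, 0, 0) has no placed part ⇒ clear
-y: nearest on ray is connector@(0, -1, 0) ⇒ blocked
+y: nearest on ray is standoff@(0, 1, 0) ⇒ blocked

+x: clear; +y: blocked by standoff; -y: blocked by connector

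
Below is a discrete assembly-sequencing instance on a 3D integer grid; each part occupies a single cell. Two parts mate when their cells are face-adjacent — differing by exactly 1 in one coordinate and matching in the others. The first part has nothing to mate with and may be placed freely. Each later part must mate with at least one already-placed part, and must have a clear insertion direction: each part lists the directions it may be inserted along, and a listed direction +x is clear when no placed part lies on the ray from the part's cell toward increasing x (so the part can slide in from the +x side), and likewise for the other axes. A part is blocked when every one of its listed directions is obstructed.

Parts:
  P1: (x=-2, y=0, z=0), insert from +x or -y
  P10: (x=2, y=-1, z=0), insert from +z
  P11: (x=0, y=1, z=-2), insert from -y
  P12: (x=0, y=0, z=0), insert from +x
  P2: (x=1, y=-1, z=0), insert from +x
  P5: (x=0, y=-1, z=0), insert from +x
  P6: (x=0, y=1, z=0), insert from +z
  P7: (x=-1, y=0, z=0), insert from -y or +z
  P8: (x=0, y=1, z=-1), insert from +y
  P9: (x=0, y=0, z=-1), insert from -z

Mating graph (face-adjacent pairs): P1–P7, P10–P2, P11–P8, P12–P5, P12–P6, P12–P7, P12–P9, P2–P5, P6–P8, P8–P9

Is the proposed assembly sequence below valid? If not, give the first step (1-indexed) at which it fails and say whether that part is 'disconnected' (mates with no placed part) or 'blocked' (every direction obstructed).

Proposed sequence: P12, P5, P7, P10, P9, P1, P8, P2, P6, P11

1. P12@(0, 0, 0) [+x clear] — {P12}
2. P5@(0, -1, 0) [+x clear] — {P12, P5}
3. P7@(-1, 0, 0) [-y clear] — {P12, P5, P7}
4. P10@(2, -1, 0) — no placed neighbour ⇒ disconnected

Invalid at step 4 (disconnected)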